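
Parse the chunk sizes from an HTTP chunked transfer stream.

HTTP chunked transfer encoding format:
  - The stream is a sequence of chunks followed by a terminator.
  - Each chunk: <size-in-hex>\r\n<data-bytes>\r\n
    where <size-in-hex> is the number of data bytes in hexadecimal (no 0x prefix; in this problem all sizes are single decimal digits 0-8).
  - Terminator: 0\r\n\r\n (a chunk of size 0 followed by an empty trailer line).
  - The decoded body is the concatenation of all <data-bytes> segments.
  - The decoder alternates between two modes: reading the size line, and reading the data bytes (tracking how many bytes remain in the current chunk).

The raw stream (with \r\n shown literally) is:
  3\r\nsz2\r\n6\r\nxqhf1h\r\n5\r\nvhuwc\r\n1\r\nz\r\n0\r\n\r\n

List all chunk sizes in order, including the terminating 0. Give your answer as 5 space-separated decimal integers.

Answer: 3 6 5 1 0

Derivation:
Chunk 1: stream[0..1]='3' size=0x3=3, data at stream[3..6]='sz2' -> body[0..3], body so far='sz2'
Chunk 2: stream[8..9]='6' size=0x6=6, data at stream[11..17]='xqhf1h' -> body[3..9], body so far='sz2xqhf1h'
Chunk 3: stream[19..20]='5' size=0x5=5, data at stream[22..27]='vhuwc' -> body[9..14], body so far='sz2xqhf1hvhuwc'
Chunk 4: stream[29..30]='1' size=0x1=1, data at stream[32..33]='z' -> body[14..15], body so far='sz2xqhf1hvhuwcz'
Chunk 5: stream[35..36]='0' size=0 (terminator). Final body='sz2xqhf1hvhuwcz' (15 bytes)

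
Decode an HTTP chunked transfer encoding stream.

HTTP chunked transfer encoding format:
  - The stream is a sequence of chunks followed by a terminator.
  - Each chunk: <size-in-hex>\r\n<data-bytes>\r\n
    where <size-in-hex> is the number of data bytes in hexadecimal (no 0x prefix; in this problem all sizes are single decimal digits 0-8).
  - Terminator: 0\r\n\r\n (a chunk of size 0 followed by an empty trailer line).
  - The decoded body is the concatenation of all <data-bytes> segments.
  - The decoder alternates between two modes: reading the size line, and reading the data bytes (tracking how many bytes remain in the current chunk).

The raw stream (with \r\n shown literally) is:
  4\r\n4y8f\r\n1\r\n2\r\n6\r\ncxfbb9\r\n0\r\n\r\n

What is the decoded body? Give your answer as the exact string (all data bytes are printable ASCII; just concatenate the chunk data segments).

Answer: 4y8f2cxfbb9

Derivation:
Chunk 1: stream[0..1]='4' size=0x4=4, data at stream[3..7]='4y8f' -> body[0..4], body so far='4y8f'
Chunk 2: stream[9..10]='1' size=0x1=1, data at stream[12..13]='2' -> body[4..5], body so far='4y8f2'
Chunk 3: stream[15..16]='6' size=0x6=6, data at stream[18..24]='cxfbb9' -> body[5..11], body so far='4y8f2cxfbb9'
Chunk 4: stream[26..27]='0' size=0 (terminator). Final body='4y8f2cxfbb9' (11 bytes)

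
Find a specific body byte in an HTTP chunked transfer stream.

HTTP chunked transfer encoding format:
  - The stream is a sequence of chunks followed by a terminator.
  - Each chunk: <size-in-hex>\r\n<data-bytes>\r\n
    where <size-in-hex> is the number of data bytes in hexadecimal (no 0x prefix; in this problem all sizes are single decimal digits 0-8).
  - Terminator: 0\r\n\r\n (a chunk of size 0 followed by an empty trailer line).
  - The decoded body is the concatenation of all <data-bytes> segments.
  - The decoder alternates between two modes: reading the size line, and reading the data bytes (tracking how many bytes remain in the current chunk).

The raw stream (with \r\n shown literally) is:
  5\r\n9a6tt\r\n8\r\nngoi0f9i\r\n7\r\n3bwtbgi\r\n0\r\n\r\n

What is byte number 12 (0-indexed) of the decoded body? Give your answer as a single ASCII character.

Chunk 1: stream[0..1]='5' size=0x5=5, data at stream[3..8]='9a6tt' -> body[0..5], body so far='9a6tt'
Chunk 2: stream[10..11]='8' size=0x8=8, data at stream[13..21]='ngoi0f9i' -> body[5..13], body so far='9a6ttngoi0f9i'
Chunk 3: stream[23..24]='7' size=0x7=7, data at stream[26..33]='3bwtbgi' -> body[13..20], body so far='9a6ttngoi0f9i3bwtbgi'
Chunk 4: stream[35..36]='0' size=0 (terminator). Final body='9a6ttngoi0f9i3bwtbgi' (20 bytes)
Body byte 12 = 'i'

Answer: i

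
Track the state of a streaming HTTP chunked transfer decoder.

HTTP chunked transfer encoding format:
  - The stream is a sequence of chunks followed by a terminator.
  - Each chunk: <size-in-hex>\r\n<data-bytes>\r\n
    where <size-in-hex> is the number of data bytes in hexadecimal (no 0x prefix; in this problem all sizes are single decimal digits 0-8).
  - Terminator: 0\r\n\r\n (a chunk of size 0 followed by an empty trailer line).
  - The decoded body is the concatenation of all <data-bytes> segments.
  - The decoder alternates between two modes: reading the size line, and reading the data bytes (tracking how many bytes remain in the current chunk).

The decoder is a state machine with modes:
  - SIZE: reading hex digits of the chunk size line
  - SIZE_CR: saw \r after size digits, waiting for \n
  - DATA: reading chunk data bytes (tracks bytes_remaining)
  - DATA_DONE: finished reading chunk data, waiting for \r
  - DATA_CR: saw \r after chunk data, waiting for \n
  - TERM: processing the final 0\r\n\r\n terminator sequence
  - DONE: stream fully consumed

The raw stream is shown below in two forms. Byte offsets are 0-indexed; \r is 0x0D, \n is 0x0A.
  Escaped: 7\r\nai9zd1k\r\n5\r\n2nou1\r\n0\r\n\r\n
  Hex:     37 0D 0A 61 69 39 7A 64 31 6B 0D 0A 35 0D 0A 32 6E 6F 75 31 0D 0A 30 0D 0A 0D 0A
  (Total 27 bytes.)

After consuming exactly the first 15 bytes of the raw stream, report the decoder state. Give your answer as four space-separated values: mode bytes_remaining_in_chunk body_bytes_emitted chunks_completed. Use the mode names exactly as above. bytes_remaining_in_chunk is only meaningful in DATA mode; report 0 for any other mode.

Byte 0 = '7': mode=SIZE remaining=0 emitted=0 chunks_done=0
Byte 1 = 0x0D: mode=SIZE_CR remaining=0 emitted=0 chunks_done=0
Byte 2 = 0x0A: mode=DATA remaining=7 emitted=0 chunks_done=0
Byte 3 = 'a': mode=DATA remaining=6 emitted=1 chunks_done=0
Byte 4 = 'i': mode=DATA remaining=5 emitted=2 chunks_done=0
Byte 5 = '9': mode=DATA remaining=4 emitted=3 chunks_done=0
Byte 6 = 'z': mode=DATA remaining=3 emitted=4 chunks_done=0
Byte 7 = 'd': mode=DATA remaining=2 emitted=5 chunks_done=0
Byte 8 = '1': mode=DATA remaining=1 emitted=6 chunks_done=0
Byte 9 = 'k': mode=DATA_DONE remaining=0 emitted=7 chunks_done=0
Byte 10 = 0x0D: mode=DATA_CR remaining=0 emitted=7 chunks_done=0
Byte 11 = 0x0A: mode=SIZE remaining=0 emitted=7 chunks_done=1
Byte 12 = '5': mode=SIZE remaining=0 emitted=7 chunks_done=1
Byte 13 = 0x0D: mode=SIZE_CR remaining=0 emitted=7 chunks_done=1
Byte 14 = 0x0A: mode=DATA remaining=5 emitted=7 chunks_done=1

Answer: DATA 5 7 1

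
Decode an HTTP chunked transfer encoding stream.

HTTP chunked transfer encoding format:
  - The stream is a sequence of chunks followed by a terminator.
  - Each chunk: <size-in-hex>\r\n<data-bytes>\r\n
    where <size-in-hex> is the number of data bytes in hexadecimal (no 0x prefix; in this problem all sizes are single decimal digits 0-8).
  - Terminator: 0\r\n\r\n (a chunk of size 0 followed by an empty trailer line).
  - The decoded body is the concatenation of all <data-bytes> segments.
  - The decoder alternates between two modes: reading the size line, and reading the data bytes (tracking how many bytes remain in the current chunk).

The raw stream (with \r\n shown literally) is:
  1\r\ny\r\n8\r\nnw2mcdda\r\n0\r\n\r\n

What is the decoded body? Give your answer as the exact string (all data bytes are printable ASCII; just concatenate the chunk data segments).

Chunk 1: stream[0..1]='1' size=0x1=1, data at stream[3..4]='y' -> body[0..1], body so far='y'
Chunk 2: stream[6..7]='8' size=0x8=8, data at stream[9..17]='nw2mcdda' -> body[1..9], body so far='ynw2mcdda'
Chunk 3: stream[19..20]='0' size=0 (terminator). Final body='ynw2mcdda' (9 bytes)

Answer: ynw2mcdda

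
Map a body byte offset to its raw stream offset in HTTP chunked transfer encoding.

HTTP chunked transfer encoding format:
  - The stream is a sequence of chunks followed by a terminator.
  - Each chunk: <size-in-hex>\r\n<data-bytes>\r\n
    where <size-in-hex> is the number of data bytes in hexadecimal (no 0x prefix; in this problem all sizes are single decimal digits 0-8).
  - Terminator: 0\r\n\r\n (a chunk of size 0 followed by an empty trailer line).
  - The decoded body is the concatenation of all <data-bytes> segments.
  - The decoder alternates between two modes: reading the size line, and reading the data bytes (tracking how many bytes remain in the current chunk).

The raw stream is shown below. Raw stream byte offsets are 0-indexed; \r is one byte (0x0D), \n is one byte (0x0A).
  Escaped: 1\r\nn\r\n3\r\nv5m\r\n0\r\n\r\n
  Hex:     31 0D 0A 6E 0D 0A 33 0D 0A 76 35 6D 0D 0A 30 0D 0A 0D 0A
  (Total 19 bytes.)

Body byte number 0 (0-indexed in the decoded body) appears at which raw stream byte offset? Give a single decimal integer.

Answer: 3

Derivation:
Chunk 1: stream[0..1]='1' size=0x1=1, data at stream[3..4]='n' -> body[0..1], body so far='n'
Chunk 2: stream[6..7]='3' size=0x3=3, data at stream[9..12]='v5m' -> body[1..4], body so far='nv5m'
Chunk 3: stream[14..15]='0' size=0 (terminator). Final body='nv5m' (4 bytes)
Body byte 0 at stream offset 3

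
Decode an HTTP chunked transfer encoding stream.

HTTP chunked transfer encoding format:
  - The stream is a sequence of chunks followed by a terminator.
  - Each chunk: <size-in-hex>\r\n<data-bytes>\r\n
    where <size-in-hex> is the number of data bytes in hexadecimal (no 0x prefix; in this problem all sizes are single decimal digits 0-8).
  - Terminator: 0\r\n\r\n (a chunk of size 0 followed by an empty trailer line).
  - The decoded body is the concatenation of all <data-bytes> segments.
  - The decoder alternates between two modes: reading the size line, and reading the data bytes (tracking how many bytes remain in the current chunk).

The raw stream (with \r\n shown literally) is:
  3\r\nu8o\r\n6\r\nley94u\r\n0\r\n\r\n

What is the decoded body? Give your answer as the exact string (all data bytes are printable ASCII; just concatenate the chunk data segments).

Chunk 1: stream[0..1]='3' size=0x3=3, data at stream[3..6]='u8o' -> body[0..3], body so far='u8o'
Chunk 2: stream[8..9]='6' size=0x6=6, data at stream[11..17]='ley94u' -> body[3..9], body so far='u8oley94u'
Chunk 3: stream[19..20]='0' size=0 (terminator). Final body='u8oley94u' (9 bytes)

Answer: u8oley94u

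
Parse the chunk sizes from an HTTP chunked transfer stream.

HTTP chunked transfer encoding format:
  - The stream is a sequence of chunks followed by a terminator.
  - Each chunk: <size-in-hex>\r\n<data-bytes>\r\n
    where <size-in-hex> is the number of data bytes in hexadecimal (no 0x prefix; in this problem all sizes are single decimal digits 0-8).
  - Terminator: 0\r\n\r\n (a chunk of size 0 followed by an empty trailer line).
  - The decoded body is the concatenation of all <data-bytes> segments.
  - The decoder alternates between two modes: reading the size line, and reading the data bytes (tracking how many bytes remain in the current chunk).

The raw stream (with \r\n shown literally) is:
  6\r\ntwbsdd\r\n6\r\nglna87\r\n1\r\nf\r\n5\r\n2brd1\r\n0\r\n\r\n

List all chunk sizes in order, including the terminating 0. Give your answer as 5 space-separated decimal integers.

Answer: 6 6 1 5 0

Derivation:
Chunk 1: stream[0..1]='6' size=0x6=6, data at stream[3..9]='twbsdd' -> body[0..6], body so far='twbsdd'
Chunk 2: stream[11..12]='6' size=0x6=6, data at stream[14..20]='glna87' -> body[6..12], body so far='twbsddglna87'
Chunk 3: stream[22..23]='1' size=0x1=1, data at stream[25..26]='f' -> body[12..13], body so far='twbsddglna87f'
Chunk 4: stream[28..29]='5' size=0x5=5, data at stream[31..36]='2brd1' -> body[13..18], body so far='twbsddglna87f2brd1'
Chunk 5: stream[38..39]='0' size=0 (terminator). Final body='twbsddglna87f2brd1' (18 bytes)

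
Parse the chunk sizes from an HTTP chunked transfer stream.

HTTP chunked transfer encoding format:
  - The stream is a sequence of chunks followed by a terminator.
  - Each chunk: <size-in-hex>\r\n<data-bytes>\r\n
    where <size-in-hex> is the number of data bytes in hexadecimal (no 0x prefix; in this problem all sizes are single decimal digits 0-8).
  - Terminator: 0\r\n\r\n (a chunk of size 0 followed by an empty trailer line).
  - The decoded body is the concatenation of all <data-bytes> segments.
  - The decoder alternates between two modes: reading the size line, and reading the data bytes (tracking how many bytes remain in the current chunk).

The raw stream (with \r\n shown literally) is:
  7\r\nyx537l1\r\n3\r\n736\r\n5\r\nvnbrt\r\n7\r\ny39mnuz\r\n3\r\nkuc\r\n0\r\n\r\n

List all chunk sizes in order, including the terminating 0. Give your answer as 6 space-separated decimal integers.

Answer: 7 3 5 7 3 0

Derivation:
Chunk 1: stream[0..1]='7' size=0x7=7, data at stream[3..10]='yx537l1' -> body[0..7], body so far='yx537l1'
Chunk 2: stream[12..13]='3' size=0x3=3, data at stream[15..18]='736' -> body[7..10], body so far='yx537l1736'
Chunk 3: stream[20..21]='5' size=0x5=5, data at stream[23..28]='vnbrt' -> body[10..15], body so far='yx537l1736vnbrt'
Chunk 4: stream[30..31]='7' size=0x7=7, data at stream[33..40]='y39mnuz' -> body[15..22], body so far='yx537l1736vnbrty39mnuz'
Chunk 5: stream[42..43]='3' size=0x3=3, data at stream[45..48]='kuc' -> body[22..25], body so far='yx537l1736vnbrty39mnuzkuc'
Chunk 6: stream[50..51]='0' size=0 (terminator). Final body='yx537l1736vnbrty39mnuzkuc' (25 bytes)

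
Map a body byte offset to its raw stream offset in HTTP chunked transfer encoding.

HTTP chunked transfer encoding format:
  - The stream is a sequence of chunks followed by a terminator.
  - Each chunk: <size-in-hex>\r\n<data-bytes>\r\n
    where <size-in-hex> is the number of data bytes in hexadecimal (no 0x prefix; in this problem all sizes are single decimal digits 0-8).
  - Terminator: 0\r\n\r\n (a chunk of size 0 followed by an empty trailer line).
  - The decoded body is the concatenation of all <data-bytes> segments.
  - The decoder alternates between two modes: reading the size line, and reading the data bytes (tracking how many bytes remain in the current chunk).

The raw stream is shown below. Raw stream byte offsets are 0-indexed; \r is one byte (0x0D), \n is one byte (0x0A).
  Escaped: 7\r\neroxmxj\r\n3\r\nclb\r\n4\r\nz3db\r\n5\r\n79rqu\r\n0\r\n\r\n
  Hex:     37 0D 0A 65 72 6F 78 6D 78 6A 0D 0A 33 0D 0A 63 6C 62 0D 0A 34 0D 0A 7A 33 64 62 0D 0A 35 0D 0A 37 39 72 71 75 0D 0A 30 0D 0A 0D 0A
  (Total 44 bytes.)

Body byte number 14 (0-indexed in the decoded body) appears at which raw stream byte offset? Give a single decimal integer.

Answer: 32

Derivation:
Chunk 1: stream[0..1]='7' size=0x7=7, data at stream[3..10]='eroxmxj' -> body[0..7], body so far='eroxmxj'
Chunk 2: stream[12..13]='3' size=0x3=3, data at stream[15..18]='clb' -> body[7..10], body so far='eroxmxjclb'
Chunk 3: stream[20..21]='4' size=0x4=4, data at stream[23..27]='z3db' -> body[10..14], body so far='eroxmxjclbz3db'
Chunk 4: stream[29..30]='5' size=0x5=5, data at stream[32..37]='79rqu' -> body[14..19], body so far='eroxmxjclbz3db79rqu'
Chunk 5: stream[39..40]='0' size=0 (terminator). Final body='eroxmxjclbz3db79rqu' (19 bytes)
Body byte 14 at stream offset 32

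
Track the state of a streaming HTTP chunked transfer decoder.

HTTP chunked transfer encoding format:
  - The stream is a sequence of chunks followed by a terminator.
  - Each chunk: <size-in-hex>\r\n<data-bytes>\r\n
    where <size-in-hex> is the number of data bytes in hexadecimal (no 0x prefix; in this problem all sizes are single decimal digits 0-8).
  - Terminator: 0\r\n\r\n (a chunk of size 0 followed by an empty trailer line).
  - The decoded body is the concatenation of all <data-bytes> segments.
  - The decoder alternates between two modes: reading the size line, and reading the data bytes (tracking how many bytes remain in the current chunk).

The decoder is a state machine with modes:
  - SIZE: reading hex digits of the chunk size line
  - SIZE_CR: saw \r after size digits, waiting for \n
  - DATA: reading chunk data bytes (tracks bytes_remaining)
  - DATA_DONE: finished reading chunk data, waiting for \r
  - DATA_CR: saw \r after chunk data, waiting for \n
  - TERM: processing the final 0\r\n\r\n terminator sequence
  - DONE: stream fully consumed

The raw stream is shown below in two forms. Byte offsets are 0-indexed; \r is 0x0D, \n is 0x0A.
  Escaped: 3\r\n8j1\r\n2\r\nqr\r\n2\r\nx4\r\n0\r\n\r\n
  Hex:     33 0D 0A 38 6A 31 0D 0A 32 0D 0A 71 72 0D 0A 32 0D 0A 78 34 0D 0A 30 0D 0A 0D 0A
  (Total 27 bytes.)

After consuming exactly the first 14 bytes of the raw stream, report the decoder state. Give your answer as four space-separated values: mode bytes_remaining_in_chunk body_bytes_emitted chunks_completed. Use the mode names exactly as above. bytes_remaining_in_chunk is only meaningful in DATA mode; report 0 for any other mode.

Answer: DATA_CR 0 5 1

Derivation:
Byte 0 = '3': mode=SIZE remaining=0 emitted=0 chunks_done=0
Byte 1 = 0x0D: mode=SIZE_CR remaining=0 emitted=0 chunks_done=0
Byte 2 = 0x0A: mode=DATA remaining=3 emitted=0 chunks_done=0
Byte 3 = '8': mode=DATA remaining=2 emitted=1 chunks_done=0
Byte 4 = 'j': mode=DATA remaining=1 emitted=2 chunks_done=0
Byte 5 = '1': mode=DATA_DONE remaining=0 emitted=3 chunks_done=0
Byte 6 = 0x0D: mode=DATA_CR remaining=0 emitted=3 chunks_done=0
Byte 7 = 0x0A: mode=SIZE remaining=0 emitted=3 chunks_done=1
Byte 8 = '2': mode=SIZE remaining=0 emitted=3 chunks_done=1
Byte 9 = 0x0D: mode=SIZE_CR remaining=0 emitted=3 chunks_done=1
Byte 10 = 0x0A: mode=DATA remaining=2 emitted=3 chunks_done=1
Byte 11 = 'q': mode=DATA remaining=1 emitted=4 chunks_done=1
Byte 12 = 'r': mode=DATA_DONE remaining=0 emitted=5 chunks_done=1
Byte 13 = 0x0D: mode=DATA_CR remaining=0 emitted=5 chunks_done=1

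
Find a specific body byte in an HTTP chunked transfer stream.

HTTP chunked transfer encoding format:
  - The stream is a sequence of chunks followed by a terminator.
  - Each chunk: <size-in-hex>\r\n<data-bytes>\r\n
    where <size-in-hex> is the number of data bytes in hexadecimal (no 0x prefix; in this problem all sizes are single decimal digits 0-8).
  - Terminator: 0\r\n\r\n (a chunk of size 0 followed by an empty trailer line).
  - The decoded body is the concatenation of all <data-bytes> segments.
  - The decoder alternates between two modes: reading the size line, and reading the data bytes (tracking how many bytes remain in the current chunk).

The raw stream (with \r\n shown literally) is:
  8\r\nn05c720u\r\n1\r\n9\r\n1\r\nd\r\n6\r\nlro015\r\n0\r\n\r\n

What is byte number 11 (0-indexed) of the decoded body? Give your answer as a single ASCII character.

Chunk 1: stream[0..1]='8' size=0x8=8, data at stream[3..11]='n05c720u' -> body[0..8], body so far='n05c720u'
Chunk 2: stream[13..14]='1' size=0x1=1, data at stream[16..17]='9' -> body[8..9], body so far='n05c720u9'
Chunk 3: stream[19..20]='1' size=0x1=1, data at stream[22..23]='d' -> body[9..10], body so far='n05c720u9d'
Chunk 4: stream[25..26]='6' size=0x6=6, data at stream[28..34]='lro015' -> body[10..16], body so far='n05c720u9dlro015'
Chunk 5: stream[36..37]='0' size=0 (terminator). Final body='n05c720u9dlro015' (16 bytes)
Body byte 11 = 'r'

Answer: r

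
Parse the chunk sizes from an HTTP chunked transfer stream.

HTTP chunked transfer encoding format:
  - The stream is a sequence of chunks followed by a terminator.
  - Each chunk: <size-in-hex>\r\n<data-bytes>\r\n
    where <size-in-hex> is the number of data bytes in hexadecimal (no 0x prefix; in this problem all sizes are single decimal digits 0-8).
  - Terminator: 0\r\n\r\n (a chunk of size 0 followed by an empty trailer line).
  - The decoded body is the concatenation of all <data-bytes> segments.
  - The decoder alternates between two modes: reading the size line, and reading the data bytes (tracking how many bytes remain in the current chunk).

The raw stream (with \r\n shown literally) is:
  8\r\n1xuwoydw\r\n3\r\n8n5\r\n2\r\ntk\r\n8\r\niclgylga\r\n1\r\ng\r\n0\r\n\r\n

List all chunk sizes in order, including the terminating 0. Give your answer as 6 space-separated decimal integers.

Answer: 8 3 2 8 1 0

Derivation:
Chunk 1: stream[0..1]='8' size=0x8=8, data at stream[3..11]='1xuwoydw' -> body[0..8], body so far='1xuwoydw'
Chunk 2: stream[13..14]='3' size=0x3=3, data at stream[16..19]='8n5' -> body[8..11], body so far='1xuwoydw8n5'
Chunk 3: stream[21..22]='2' size=0x2=2, data at stream[24..26]='tk' -> body[11..13], body so far='1xuwoydw8n5tk'
Chunk 4: stream[28..29]='8' size=0x8=8, data at stream[31..39]='iclgylga' -> body[13..21], body so far='1xuwoydw8n5tkiclgylga'
Chunk 5: stream[41..42]='1' size=0x1=1, data at stream[44..45]='g' -> body[21..22], body so far='1xuwoydw8n5tkiclgylgag'
Chunk 6: stream[47..48]='0' size=0 (terminator). Final body='1xuwoydw8n5tkiclgylgag' (22 bytes)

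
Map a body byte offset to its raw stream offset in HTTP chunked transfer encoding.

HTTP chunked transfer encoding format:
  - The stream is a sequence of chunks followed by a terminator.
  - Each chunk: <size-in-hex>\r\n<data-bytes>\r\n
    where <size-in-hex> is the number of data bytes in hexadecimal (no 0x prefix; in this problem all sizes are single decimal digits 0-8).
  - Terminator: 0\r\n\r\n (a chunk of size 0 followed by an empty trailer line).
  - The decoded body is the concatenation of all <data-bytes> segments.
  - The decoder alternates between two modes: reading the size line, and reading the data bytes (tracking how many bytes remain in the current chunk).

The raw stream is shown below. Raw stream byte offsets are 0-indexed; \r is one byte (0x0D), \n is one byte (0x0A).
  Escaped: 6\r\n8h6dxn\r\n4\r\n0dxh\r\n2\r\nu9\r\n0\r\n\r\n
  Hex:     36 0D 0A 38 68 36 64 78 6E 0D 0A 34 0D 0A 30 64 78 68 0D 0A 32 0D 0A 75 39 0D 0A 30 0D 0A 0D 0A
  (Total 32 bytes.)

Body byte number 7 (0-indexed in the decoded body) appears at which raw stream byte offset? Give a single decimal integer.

Answer: 15

Derivation:
Chunk 1: stream[0..1]='6' size=0x6=6, data at stream[3..9]='8h6dxn' -> body[0..6], body so far='8h6dxn'
Chunk 2: stream[11..12]='4' size=0x4=4, data at stream[14..18]='0dxh' -> body[6..10], body so far='8h6dxn0dxh'
Chunk 3: stream[20..21]='2' size=0x2=2, data at stream[23..25]='u9' -> body[10..12], body so far='8h6dxn0dxhu9'
Chunk 4: stream[27..28]='0' size=0 (terminator). Final body='8h6dxn0dxhu9' (12 bytes)
Body byte 7 at stream offset 15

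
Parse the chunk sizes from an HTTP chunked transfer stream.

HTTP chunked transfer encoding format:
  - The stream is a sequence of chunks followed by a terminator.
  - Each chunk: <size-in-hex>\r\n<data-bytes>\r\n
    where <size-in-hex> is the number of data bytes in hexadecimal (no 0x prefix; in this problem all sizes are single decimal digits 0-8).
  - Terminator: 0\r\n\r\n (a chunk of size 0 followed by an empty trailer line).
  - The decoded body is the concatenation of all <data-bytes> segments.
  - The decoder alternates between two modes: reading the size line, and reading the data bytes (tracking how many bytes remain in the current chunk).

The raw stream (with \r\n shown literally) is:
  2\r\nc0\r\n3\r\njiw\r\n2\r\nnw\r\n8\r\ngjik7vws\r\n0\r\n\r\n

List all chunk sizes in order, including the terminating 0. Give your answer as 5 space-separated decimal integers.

Chunk 1: stream[0..1]='2' size=0x2=2, data at stream[3..5]='c0' -> body[0..2], body so far='c0'
Chunk 2: stream[7..8]='3' size=0x3=3, data at stream[10..13]='jiw' -> body[2..5], body so far='c0jiw'
Chunk 3: stream[15..16]='2' size=0x2=2, data at stream[18..20]='nw' -> body[5..7], body so far='c0jiwnw'
Chunk 4: stream[22..23]='8' size=0x8=8, data at stream[25..33]='gjik7vws' -> body[7..15], body so far='c0jiwnwgjik7vws'
Chunk 5: stream[35..36]='0' size=0 (terminator). Final body='c0jiwnwgjik7vws' (15 bytes)

Answer: 2 3 2 8 0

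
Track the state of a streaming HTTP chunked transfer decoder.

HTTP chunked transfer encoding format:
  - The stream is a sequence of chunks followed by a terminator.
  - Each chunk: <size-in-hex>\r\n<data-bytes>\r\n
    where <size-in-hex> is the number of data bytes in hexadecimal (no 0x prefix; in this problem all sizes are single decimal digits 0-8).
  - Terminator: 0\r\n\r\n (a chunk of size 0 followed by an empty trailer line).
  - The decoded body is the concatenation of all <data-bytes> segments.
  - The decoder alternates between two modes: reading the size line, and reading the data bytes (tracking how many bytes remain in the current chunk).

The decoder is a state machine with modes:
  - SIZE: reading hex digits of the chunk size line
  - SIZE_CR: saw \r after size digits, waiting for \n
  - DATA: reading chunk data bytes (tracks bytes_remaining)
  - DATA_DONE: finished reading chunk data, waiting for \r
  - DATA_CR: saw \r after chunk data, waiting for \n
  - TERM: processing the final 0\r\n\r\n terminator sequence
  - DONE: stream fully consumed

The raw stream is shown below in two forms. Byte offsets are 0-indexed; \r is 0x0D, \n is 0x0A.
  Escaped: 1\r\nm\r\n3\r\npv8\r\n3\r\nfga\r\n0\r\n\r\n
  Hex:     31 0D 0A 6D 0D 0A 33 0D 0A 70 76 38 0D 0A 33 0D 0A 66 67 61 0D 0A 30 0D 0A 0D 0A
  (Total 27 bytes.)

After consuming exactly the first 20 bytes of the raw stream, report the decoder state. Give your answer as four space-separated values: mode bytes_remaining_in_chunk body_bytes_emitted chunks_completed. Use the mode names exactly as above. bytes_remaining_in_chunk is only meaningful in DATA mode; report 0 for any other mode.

Answer: DATA_DONE 0 7 2

Derivation:
Byte 0 = '1': mode=SIZE remaining=0 emitted=0 chunks_done=0
Byte 1 = 0x0D: mode=SIZE_CR remaining=0 emitted=0 chunks_done=0
Byte 2 = 0x0A: mode=DATA remaining=1 emitted=0 chunks_done=0
Byte 3 = 'm': mode=DATA_DONE remaining=0 emitted=1 chunks_done=0
Byte 4 = 0x0D: mode=DATA_CR remaining=0 emitted=1 chunks_done=0
Byte 5 = 0x0A: mode=SIZE remaining=0 emitted=1 chunks_done=1
Byte 6 = '3': mode=SIZE remaining=0 emitted=1 chunks_done=1
Byte 7 = 0x0D: mode=SIZE_CR remaining=0 emitted=1 chunks_done=1
Byte 8 = 0x0A: mode=DATA remaining=3 emitted=1 chunks_done=1
Byte 9 = 'p': mode=DATA remaining=2 emitted=2 chunks_done=1
Byte 10 = 'v': mode=DATA remaining=1 emitted=3 chunks_done=1
Byte 11 = '8': mode=DATA_DONE remaining=0 emitted=4 chunks_done=1
Byte 12 = 0x0D: mode=DATA_CR remaining=0 emitted=4 chunks_done=1
Byte 13 = 0x0A: mode=SIZE remaining=0 emitted=4 chunks_done=2
Byte 14 = '3': mode=SIZE remaining=0 emitted=4 chunks_done=2
Byte 15 = 0x0D: mode=SIZE_CR remaining=0 emitted=4 chunks_done=2
Byte 16 = 0x0A: mode=DATA remaining=3 emitted=4 chunks_done=2
Byte 17 = 'f': mode=DATA remaining=2 emitted=5 chunks_done=2
Byte 18 = 'g': mode=DATA remaining=1 emitted=6 chunks_done=2
Byte 19 = 'a': mode=DATA_DONE remaining=0 emitted=7 chunks_done=2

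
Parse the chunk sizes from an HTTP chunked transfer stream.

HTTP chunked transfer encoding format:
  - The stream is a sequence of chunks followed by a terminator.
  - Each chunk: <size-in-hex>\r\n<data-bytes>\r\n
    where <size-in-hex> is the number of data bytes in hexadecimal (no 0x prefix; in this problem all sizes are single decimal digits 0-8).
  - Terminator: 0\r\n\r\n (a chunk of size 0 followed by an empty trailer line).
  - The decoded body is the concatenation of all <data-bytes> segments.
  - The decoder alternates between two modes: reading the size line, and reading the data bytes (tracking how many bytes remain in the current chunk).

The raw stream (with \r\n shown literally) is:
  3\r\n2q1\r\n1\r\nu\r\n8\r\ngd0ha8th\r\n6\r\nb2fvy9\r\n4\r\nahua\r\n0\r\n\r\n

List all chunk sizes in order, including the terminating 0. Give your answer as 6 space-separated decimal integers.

Answer: 3 1 8 6 4 0

Derivation:
Chunk 1: stream[0..1]='3' size=0x3=3, data at stream[3..6]='2q1' -> body[0..3], body so far='2q1'
Chunk 2: stream[8..9]='1' size=0x1=1, data at stream[11..12]='u' -> body[3..4], body so far='2q1u'
Chunk 3: stream[14..15]='8' size=0x8=8, data at stream[17..25]='gd0ha8th' -> body[4..12], body so far='2q1ugd0ha8th'
Chunk 4: stream[27..28]='6' size=0x6=6, data at stream[30..36]='b2fvy9' -> body[12..18], body so far='2q1ugd0ha8thb2fvy9'
Chunk 5: stream[38..39]='4' size=0x4=4, data at stream[41..45]='ahua' -> body[18..22], body so far='2q1ugd0ha8thb2fvy9ahua'
Chunk 6: stream[47..48]='0' size=0 (terminator). Final body='2q1ugd0ha8thb2fvy9ahua' (22 bytes)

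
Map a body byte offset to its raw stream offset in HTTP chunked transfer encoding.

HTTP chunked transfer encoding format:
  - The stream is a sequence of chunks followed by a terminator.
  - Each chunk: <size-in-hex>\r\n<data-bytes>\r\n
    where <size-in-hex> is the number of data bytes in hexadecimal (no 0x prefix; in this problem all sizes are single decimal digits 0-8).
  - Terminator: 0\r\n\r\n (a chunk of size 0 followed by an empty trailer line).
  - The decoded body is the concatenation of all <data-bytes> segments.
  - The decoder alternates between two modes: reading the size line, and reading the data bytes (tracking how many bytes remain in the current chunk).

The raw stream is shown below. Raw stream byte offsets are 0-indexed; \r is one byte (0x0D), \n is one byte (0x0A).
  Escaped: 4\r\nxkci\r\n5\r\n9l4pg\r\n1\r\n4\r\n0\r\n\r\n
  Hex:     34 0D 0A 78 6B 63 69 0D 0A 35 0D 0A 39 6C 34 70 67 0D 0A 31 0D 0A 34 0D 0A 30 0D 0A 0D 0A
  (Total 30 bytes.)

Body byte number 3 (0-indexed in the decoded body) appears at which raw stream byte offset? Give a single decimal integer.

Answer: 6

Derivation:
Chunk 1: stream[0..1]='4' size=0x4=4, data at stream[3..7]='xkci' -> body[0..4], body so far='xkci'
Chunk 2: stream[9..10]='5' size=0x5=5, data at stream[12..17]='9l4pg' -> body[4..9], body so far='xkci9l4pg'
Chunk 3: stream[19..20]='1' size=0x1=1, data at stream[22..23]='4' -> body[9..10], body so far='xkci9l4pg4'
Chunk 4: stream[25..26]='0' size=0 (terminator). Final body='xkci9l4pg4' (10 bytes)
Body byte 3 at stream offset 6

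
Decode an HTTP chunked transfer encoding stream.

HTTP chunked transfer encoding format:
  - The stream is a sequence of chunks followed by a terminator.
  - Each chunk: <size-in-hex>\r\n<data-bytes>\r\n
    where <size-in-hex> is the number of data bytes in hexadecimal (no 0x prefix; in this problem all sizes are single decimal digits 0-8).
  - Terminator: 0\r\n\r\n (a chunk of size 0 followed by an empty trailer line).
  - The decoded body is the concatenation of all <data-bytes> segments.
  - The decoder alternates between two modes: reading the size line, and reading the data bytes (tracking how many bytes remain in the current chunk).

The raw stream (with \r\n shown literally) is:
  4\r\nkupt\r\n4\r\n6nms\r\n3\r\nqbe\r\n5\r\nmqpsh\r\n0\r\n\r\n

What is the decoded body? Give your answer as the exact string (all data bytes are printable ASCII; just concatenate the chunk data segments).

Chunk 1: stream[0..1]='4' size=0x4=4, data at stream[3..7]='kupt' -> body[0..4], body so far='kupt'
Chunk 2: stream[9..10]='4' size=0x4=4, data at stream[12..16]='6nms' -> body[4..8], body so far='kupt6nms'
Chunk 3: stream[18..19]='3' size=0x3=3, data at stream[21..24]='qbe' -> body[8..11], body so far='kupt6nmsqbe'
Chunk 4: stream[26..27]='5' size=0x5=5, data at stream[29..34]='mqpsh' -> body[11..16], body so far='kupt6nmsqbemqpsh'
Chunk 5: stream[36..37]='0' size=0 (terminator). Final body='kupt6nmsqbemqpsh' (16 bytes)

Answer: kupt6nmsqbemqpsh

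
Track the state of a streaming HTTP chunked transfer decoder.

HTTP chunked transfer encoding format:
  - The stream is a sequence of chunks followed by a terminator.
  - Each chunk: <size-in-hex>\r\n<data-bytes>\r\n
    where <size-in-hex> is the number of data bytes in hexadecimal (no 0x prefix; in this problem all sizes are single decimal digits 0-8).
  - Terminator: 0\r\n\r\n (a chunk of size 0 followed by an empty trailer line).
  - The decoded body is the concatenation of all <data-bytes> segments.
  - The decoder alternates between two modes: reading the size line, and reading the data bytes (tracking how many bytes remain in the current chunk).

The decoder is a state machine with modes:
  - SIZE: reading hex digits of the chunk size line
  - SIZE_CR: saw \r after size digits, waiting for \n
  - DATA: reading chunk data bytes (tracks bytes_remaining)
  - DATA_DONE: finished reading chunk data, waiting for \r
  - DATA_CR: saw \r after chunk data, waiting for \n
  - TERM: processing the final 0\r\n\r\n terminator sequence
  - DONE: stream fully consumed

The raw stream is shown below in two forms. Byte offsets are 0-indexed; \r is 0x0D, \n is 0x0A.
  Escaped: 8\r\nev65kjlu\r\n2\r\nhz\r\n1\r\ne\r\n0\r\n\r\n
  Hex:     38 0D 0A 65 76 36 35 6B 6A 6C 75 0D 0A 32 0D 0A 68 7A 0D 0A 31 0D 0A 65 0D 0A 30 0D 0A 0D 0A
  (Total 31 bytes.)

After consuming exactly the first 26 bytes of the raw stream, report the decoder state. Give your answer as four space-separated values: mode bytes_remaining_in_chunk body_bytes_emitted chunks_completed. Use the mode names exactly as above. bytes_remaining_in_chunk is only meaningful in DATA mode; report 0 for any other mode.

Answer: SIZE 0 11 3

Derivation:
Byte 0 = '8': mode=SIZE remaining=0 emitted=0 chunks_done=0
Byte 1 = 0x0D: mode=SIZE_CR remaining=0 emitted=0 chunks_done=0
Byte 2 = 0x0A: mode=DATA remaining=8 emitted=0 chunks_done=0
Byte 3 = 'e': mode=DATA remaining=7 emitted=1 chunks_done=0
Byte 4 = 'v': mode=DATA remaining=6 emitted=2 chunks_done=0
Byte 5 = '6': mode=DATA remaining=5 emitted=3 chunks_done=0
Byte 6 = '5': mode=DATA remaining=4 emitted=4 chunks_done=0
Byte 7 = 'k': mode=DATA remaining=3 emitted=5 chunks_done=0
Byte 8 = 'j': mode=DATA remaining=2 emitted=6 chunks_done=0
Byte 9 = 'l': mode=DATA remaining=1 emitted=7 chunks_done=0
Byte 10 = 'u': mode=DATA_DONE remaining=0 emitted=8 chunks_done=0
Byte 11 = 0x0D: mode=DATA_CR remaining=0 emitted=8 chunks_done=0
Byte 12 = 0x0A: mode=SIZE remaining=0 emitted=8 chunks_done=1
Byte 13 = '2': mode=SIZE remaining=0 emitted=8 chunks_done=1
Byte 14 = 0x0D: mode=SIZE_CR remaining=0 emitted=8 chunks_done=1
Byte 15 = 0x0A: mode=DATA remaining=2 emitted=8 chunks_done=1
Byte 16 = 'h': mode=DATA remaining=1 emitted=9 chunks_done=1
Byte 17 = 'z': mode=DATA_DONE remaining=0 emitted=10 chunks_done=1
Byte 18 = 0x0D: mode=DATA_CR remaining=0 emitted=10 chunks_done=1
Byte 19 = 0x0A: mode=SIZE remaining=0 emitted=10 chunks_done=2
Byte 20 = '1': mode=SIZE remaining=0 emitted=10 chunks_done=2
Byte 21 = 0x0D: mode=SIZE_CR remaining=0 emitted=10 chunks_done=2
Byte 22 = 0x0A: mode=DATA remaining=1 emitted=10 chunks_done=2
Byte 23 = 'e': mode=DATA_DONE remaining=0 emitted=11 chunks_done=2
Byte 24 = 0x0D: mode=DATA_CR remaining=0 emitted=11 chunks_done=2
Byte 25 = 0x0A: mode=SIZE remaining=0 emitted=11 chunks_done=3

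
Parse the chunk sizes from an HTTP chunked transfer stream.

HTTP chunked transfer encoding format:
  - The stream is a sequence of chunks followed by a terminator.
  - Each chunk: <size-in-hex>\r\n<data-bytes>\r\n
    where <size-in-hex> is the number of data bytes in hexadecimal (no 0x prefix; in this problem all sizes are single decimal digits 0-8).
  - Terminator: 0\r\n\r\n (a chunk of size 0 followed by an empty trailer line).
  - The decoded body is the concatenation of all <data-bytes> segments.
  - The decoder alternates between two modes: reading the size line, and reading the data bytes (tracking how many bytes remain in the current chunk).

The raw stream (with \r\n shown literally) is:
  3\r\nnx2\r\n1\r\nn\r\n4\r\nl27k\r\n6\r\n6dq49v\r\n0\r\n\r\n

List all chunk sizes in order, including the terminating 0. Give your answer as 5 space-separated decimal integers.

Chunk 1: stream[0..1]='3' size=0x3=3, data at stream[3..6]='nx2' -> body[0..3], body so far='nx2'
Chunk 2: stream[8..9]='1' size=0x1=1, data at stream[11..12]='n' -> body[3..4], body so far='nx2n'
Chunk 3: stream[14..15]='4' size=0x4=4, data at stream[17..21]='l27k' -> body[4..8], body so far='nx2nl27k'
Chunk 4: stream[23..24]='6' size=0x6=6, data at stream[26..32]='6dq49v' -> body[8..14], body so far='nx2nl27k6dq49v'
Chunk 5: stream[34..35]='0' size=0 (terminator). Final body='nx2nl27k6dq49v' (14 bytes)

Answer: 3 1 4 6 0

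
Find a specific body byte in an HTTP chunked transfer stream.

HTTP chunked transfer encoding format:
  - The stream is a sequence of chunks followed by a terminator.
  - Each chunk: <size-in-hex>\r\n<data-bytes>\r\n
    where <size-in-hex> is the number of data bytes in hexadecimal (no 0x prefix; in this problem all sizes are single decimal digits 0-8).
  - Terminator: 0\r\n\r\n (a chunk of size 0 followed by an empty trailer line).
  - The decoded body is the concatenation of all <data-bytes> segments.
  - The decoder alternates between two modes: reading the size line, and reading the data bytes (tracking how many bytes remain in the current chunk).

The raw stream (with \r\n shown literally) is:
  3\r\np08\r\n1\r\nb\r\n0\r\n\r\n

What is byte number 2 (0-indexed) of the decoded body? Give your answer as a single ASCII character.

Chunk 1: stream[0..1]='3' size=0x3=3, data at stream[3..6]='p08' -> body[0..3], body so far='p08'
Chunk 2: stream[8..9]='1' size=0x1=1, data at stream[11..12]='b' -> body[3..4], body so far='p08b'
Chunk 3: stream[14..15]='0' size=0 (terminator). Final body='p08b' (4 bytes)
Body byte 2 = '8'

Answer: 8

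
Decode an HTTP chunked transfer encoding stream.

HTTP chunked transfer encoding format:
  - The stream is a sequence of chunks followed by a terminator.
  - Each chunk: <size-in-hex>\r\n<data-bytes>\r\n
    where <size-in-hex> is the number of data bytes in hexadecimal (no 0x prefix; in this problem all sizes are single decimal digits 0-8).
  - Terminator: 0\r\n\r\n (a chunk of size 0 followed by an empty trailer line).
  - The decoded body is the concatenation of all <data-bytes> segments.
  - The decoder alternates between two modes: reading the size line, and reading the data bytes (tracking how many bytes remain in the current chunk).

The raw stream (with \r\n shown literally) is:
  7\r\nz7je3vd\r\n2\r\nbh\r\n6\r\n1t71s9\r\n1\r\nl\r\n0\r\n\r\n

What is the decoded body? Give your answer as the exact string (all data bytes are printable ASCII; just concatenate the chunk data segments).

Chunk 1: stream[0..1]='7' size=0x7=7, data at stream[3..10]='z7je3vd' -> body[0..7], body so far='z7je3vd'
Chunk 2: stream[12..13]='2' size=0x2=2, data at stream[15..17]='bh' -> body[7..9], body so far='z7je3vdbh'
Chunk 3: stream[19..20]='6' size=0x6=6, data at stream[22..28]='1t71s9' -> body[9..15], body so far='z7je3vdbh1t71s9'
Chunk 4: stream[30..31]='1' size=0x1=1, data at stream[33..34]='l' -> body[15..16], body so far='z7je3vdbh1t71s9l'
Chunk 5: stream[36..37]='0' size=0 (terminator). Final body='z7je3vdbh1t71s9l' (16 bytes)

Answer: z7je3vdbh1t71s9l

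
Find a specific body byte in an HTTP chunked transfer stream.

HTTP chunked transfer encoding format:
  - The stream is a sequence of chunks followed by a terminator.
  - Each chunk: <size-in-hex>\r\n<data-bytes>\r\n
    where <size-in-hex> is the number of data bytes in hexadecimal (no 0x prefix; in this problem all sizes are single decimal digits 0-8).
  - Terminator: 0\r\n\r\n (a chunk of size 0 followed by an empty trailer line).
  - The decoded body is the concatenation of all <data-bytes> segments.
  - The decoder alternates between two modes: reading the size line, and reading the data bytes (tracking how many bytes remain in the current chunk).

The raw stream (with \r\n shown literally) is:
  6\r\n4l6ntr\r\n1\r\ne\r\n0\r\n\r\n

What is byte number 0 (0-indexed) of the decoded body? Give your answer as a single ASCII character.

Chunk 1: stream[0..1]='6' size=0x6=6, data at stream[3..9]='4l6ntr' -> body[0..6], body so far='4l6ntr'
Chunk 2: stream[11..12]='1' size=0x1=1, data at stream[14..15]='e' -> body[6..7], body so far='4l6ntre'
Chunk 3: stream[17..18]='0' size=0 (terminator). Final body='4l6ntre' (7 bytes)
Body byte 0 = '4'

Answer: 4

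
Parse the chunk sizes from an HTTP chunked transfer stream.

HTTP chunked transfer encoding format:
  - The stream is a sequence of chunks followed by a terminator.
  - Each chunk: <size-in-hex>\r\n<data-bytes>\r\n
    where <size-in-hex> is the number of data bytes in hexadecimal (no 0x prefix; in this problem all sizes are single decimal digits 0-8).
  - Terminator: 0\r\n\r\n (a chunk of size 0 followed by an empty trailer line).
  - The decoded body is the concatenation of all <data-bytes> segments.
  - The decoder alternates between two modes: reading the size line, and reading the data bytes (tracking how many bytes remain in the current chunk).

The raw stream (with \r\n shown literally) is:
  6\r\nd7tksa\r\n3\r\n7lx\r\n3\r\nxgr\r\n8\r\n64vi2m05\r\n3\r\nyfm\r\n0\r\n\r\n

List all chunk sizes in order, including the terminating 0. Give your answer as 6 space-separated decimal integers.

Answer: 6 3 3 8 3 0

Derivation:
Chunk 1: stream[0..1]='6' size=0x6=6, data at stream[3..9]='d7tksa' -> body[0..6], body so far='d7tksa'
Chunk 2: stream[11..12]='3' size=0x3=3, data at stream[14..17]='7lx' -> body[6..9], body so far='d7tksa7lx'
Chunk 3: stream[19..20]='3' size=0x3=3, data at stream[22..25]='xgr' -> body[9..12], body so far='d7tksa7lxxgr'
Chunk 4: stream[27..28]='8' size=0x8=8, data at stream[30..38]='64vi2m05' -> body[12..20], body so far='d7tksa7lxxgr64vi2m05'
Chunk 5: stream[40..41]='3' size=0x3=3, data at stream[43..46]='yfm' -> body[20..23], body so far='d7tksa7lxxgr64vi2m05yfm'
Chunk 6: stream[48..49]='0' size=0 (terminator). Final body='d7tksa7lxxgr64vi2m05yfm' (23 bytes)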